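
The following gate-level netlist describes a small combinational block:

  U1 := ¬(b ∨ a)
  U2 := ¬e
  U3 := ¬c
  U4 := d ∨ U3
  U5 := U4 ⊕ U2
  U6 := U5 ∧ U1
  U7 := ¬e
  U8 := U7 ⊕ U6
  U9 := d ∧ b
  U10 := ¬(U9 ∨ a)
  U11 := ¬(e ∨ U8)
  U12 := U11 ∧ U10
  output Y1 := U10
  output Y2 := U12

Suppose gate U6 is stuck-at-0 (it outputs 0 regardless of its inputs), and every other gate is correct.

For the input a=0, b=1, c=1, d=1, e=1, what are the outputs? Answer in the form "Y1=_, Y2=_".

Propagate with U6 forced: U1=0, U2=0, U3=0, U4=1, U5=1, U6=0 [stuck-at-0], U7=0, U8=0, U9=1, U10=0, U11=0, U12=0.
So the outputs are Y1=0, Y2=0. (Same as the fault-free value — the fault is masked on this input.)

Y1=0, Y2=0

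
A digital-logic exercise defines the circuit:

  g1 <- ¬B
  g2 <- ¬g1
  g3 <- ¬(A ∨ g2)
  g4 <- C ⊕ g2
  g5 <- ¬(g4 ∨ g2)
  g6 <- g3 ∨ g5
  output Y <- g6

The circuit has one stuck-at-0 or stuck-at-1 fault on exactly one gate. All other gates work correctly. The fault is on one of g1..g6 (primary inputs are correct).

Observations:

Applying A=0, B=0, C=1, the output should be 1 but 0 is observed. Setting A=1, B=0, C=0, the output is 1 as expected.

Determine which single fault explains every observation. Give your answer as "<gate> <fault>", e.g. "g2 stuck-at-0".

g3 stuck-at-0

Fault-free values for test 1 (A=0, B=0, C=1): g1=1, g2=0, g3=1, g4=1, g5=0, g6=1, giving Y=1. Observed 0.
Test 1: faults giving observed 0 are {g1 stuck-at-0, g2 stuck-at-1, g3 stuck-at-0, g6 stuck-at-0}.
Test 2 (A=1, B=0, C=0): fault-free g1=1, g2=0, g3=0, g4=0, g5=1, g6=1 → 1; observed 1. Eliminates g1 stuck-at-0, g2 stuck-at-1, g6 stuck-at-0.
Only g3 stuck-at-0 is consistent with every test.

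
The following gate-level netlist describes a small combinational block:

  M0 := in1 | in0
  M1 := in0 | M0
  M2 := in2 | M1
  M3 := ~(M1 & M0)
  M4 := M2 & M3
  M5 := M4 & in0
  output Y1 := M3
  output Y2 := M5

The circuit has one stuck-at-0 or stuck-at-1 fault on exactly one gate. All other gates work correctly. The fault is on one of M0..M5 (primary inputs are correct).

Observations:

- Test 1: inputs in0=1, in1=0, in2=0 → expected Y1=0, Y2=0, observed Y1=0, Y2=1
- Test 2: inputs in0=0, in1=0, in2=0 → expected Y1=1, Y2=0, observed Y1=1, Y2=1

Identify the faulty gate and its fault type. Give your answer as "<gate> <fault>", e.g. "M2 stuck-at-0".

Fault-free values for test 1 (in0=1, in1=0, in2=0): M0=1, M1=1, M2=1, M3=0, M4=0, M5=0, giving Y1=0, Y2=0. Observed Y1=0, Y2=1.
Test 1: faults giving observed Y1=0, Y2=1 are {M4 stuck-at-1, M5 stuck-at-1}.
Test 2 (in0=0, in1=0, in2=0): fault-free M0=0, M1=0, M2=0, M3=1, M4=0, M5=0 → Y1=1, Y2=0; observed Y1=1, Y2=1. Eliminates M4 stuck-at-1.
Only M5 stuck-at-1 is consistent with every test.

M5 stuck-at-1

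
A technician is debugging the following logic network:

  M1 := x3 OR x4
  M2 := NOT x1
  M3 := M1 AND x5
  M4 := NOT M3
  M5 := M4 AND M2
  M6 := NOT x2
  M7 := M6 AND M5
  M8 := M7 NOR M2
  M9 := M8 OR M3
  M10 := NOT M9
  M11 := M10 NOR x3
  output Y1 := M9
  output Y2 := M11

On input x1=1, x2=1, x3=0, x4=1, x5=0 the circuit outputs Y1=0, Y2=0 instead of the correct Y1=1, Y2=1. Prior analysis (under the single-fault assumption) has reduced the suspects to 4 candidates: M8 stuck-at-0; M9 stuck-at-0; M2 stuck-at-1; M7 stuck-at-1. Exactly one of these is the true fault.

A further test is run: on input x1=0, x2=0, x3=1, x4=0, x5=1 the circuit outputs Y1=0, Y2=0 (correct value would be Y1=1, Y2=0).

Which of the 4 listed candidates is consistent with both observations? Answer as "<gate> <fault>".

M9 stuck-at-0

Evaluate each candidate on input x1=0, x2=0, x3=1, x4=0, x5=1:
  M8 stuck-at-0: M1=1, M2=1, M3=1, M4=0, M5=0, M6=1, M7=0, M8=0 [stuck-at-0], M9=1, M10=0, M11=0 → Y1=1, Y2=0 — eliminated
  M9 stuck-at-0: M1=1, M2=1, M3=1, M4=0, M5=0, M6=1, M7=0, M8=0, M9=0 [stuck-at-0], M10=1, M11=0 → Y1=0, Y2=0 — matches
  M2 stuck-at-1: M1=1, M2=1 [stuck-at-1], M3=1, M4=0, M5=0, M6=1, M7=0, M8=0, M9=1, M10=0, M11=0 → Y1=1, Y2=0 — eliminated
  M7 stuck-at-1: M1=1, M2=1, M3=1, M4=0, M5=0, M6=1, M7=1 [stuck-at-1], M8=0, M9=1, M10=0, M11=0 → Y1=1, Y2=0 — eliminated
Only M9 stuck-at-0 reproduces the observed Y1=0, Y2=0.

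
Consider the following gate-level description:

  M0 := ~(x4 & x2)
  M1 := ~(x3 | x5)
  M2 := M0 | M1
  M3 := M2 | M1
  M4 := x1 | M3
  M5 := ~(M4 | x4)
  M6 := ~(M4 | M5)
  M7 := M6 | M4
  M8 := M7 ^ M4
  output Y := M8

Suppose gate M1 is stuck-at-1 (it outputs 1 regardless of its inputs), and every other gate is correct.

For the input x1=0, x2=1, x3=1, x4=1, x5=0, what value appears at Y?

0

Propagate with M1 forced: M0=0, M1=1 [stuck-at-1], M2=1, M3=1, M4=1, M5=0, M6=0, M7=1, M8=0.
So Y = 0. (Without the fault it would be 1.)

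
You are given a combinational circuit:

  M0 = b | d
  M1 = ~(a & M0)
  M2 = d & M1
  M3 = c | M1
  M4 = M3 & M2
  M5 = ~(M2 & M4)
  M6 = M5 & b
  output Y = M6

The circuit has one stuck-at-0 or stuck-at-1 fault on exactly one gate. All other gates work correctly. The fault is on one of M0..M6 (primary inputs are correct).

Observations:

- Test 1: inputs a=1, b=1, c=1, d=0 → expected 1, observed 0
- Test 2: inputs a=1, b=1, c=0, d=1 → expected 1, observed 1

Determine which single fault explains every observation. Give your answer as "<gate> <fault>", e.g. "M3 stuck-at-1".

Fault-free values for test 1 (a=1, b=1, c=1, d=0): M0=1, M1=0, M2=0, M3=1, M4=0, M5=1, M6=1, giving Y=1. Observed 0.
Test 1: faults giving observed 0 are {M2 stuck-at-1, M5 stuck-at-0, M6 stuck-at-0}.
Test 2 (a=1, b=1, c=0, d=1): fault-free M0=1, M1=0, M2=0, M3=0, M4=0, M5=1, M6=1 → 1; observed 1. Eliminates M5 stuck-at-0, M6 stuck-at-0.
Only M2 stuck-at-1 is consistent with every test.

M2 stuck-at-1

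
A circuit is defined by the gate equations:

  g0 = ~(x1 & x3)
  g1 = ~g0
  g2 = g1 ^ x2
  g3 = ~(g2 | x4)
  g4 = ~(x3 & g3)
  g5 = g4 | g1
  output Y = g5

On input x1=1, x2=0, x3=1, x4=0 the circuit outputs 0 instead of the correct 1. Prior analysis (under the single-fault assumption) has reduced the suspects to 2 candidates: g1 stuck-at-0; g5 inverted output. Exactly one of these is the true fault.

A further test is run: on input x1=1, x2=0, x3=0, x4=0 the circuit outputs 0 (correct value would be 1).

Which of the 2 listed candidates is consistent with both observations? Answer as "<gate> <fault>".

g5 inverted output

Evaluate each candidate on input x1=1, x2=0, x3=0, x4=0:
  g1 stuck-at-0: g0=1, g1=0 [stuck-at-0], g2=0, g3=1, g4=1, g5=1 → 1 — eliminated
  g5 inverted output: g0=1, g1=0, g2=0, g3=1, g4=1, g5=0 [inverted output] → 0 — matches
Only g5 inverted output reproduces the observed 0.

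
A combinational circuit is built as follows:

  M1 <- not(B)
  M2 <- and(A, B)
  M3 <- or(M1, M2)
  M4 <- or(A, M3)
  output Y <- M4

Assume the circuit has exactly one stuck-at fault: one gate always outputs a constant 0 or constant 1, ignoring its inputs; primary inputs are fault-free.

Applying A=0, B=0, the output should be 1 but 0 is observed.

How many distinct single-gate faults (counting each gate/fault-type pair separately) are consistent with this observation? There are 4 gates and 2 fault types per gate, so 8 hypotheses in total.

3

Fault-free: M1=1, M2=0, M3=1, M4=1 → 1. Observed 0.
  M1 stuck-at-0: output 0 ✓
  M1 stuck-at-1: output 1 ✗
  M2 stuck-at-0: output 1 ✗
  M2 stuck-at-1: output 1 ✗
  M3 stuck-at-0: output 0 ✓
  M3 stuck-at-1: output 1 ✗
  M4 stuck-at-0: output 0 ✓
  M4 stuck-at-1: output 1 ✗
Consistent faults: {M1 stuck-at-0, M3 stuck-at-0, M4 stuck-at-0} — 3 in all.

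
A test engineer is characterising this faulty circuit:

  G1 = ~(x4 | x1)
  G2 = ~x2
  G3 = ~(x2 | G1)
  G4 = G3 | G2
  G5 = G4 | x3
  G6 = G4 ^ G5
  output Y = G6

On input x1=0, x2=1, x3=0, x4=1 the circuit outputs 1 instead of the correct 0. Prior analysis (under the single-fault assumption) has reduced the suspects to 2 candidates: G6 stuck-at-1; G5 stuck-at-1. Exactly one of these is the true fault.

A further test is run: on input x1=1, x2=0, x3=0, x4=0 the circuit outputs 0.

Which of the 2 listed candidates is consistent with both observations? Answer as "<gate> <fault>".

G5 stuck-at-1

Evaluate each candidate on input x1=1, x2=0, x3=0, x4=0:
  G6 stuck-at-1: G1=0, G2=1, G3=1, G4=1, G5=1, G6=1 [stuck-at-1] → 1 — eliminated
  G5 stuck-at-1: G1=0, G2=1, G3=1, G4=1, G5=1 [stuck-at-1], G6=0 → 0 — matches
Only G5 stuck-at-1 reproduces the observed 0.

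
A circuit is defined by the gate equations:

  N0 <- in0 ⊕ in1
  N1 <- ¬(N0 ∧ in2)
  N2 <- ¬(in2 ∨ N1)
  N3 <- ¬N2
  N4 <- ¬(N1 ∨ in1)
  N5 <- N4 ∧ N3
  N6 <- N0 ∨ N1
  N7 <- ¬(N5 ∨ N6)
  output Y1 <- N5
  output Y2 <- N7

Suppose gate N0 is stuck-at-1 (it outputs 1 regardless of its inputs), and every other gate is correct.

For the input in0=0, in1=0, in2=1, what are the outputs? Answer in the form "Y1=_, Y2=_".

Propagate with N0 forced: N0=1 [stuck-at-1], N1=0, N2=0, N3=1, N4=1, N5=1, N6=1, N7=0.
So the outputs are Y1=1, Y2=0. (Without the fault they would be Y1=0, Y2=0.)

Y1=1, Y2=0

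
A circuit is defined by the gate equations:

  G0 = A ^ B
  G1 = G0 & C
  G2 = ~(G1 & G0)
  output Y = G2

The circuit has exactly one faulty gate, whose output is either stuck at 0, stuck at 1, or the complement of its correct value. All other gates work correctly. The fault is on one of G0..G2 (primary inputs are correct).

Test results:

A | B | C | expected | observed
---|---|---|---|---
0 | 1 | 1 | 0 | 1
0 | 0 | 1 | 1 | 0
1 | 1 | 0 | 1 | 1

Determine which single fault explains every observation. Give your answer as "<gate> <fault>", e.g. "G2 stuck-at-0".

G0 inverted output

Fault-free values for test 1 (A=0, B=1, C=1): G0=1, G1=1, G2=0, giving Y=0. Observed 1.
Test 1: faults giving observed 1 are {G0 stuck-at-0, G0 inverted output, G1 stuck-at-0, G1 inverted output, G2 stuck-at-1, G2 inverted output}.
Test 2 (A=0, B=0, C=1): fault-free G0=0, G1=0, G2=1 → 1; observed 0. Eliminates G0 stuck-at-0, G1 stuck-at-0, G1 inverted output, G2 stuck-at-1.
Test 3 (A=1, B=1, C=0): fault-free G0=0, G1=0, G2=1 → 1; observed 1. Eliminates G2 inverted output.
Only G0 inverted output is consistent with every test.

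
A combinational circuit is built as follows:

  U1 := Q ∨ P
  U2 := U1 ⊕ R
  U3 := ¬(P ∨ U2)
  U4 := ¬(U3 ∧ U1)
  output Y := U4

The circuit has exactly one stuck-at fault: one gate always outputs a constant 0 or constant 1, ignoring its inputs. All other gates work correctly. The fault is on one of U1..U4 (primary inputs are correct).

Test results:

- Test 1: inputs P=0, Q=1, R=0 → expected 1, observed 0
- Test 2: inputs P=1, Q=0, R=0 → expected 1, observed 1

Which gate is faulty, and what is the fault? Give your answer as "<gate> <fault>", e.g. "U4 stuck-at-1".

U2 stuck-at-0

Fault-free values for test 1 (P=0, Q=1, R=0): U1=1, U2=1, U3=0, U4=1, giving Y=1. Observed 0.
Test 1: faults giving observed 0 are {U2 stuck-at-0, U3 stuck-at-1, U4 stuck-at-0}.
Test 2 (P=1, Q=0, R=0): fault-free U1=1, U2=1, U3=0, U4=1 → 1; observed 1. Eliminates U3 stuck-at-1, U4 stuck-at-0.
Only U2 stuck-at-0 is consistent with every test.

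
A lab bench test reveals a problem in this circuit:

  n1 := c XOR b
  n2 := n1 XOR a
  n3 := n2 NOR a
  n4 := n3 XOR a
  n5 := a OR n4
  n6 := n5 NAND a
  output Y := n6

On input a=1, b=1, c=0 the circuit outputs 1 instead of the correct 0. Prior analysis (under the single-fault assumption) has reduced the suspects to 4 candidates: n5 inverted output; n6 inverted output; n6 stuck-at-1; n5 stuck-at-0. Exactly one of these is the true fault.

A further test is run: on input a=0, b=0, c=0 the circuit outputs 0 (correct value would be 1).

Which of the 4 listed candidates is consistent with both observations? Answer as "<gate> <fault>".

Evaluate each candidate on input a=0, b=0, c=0:
  n5 inverted output: n1=0, n2=0, n3=1, n4=1, n5=0 [inverted output], n6=1 → 1 — eliminated
  n6 inverted output: n1=0, n2=0, n3=1, n4=1, n5=1, n6=0 [inverted output] → 0 — matches
  n6 stuck-at-1: n1=0, n2=0, n3=1, n4=1, n5=1, n6=1 [stuck-at-1] → 1 — eliminated
  n5 stuck-at-0: n1=0, n2=0, n3=1, n4=1, n5=0 [stuck-at-0], n6=1 → 1 — eliminated
Only n6 inverted output reproduces the observed 0.

n6 inverted output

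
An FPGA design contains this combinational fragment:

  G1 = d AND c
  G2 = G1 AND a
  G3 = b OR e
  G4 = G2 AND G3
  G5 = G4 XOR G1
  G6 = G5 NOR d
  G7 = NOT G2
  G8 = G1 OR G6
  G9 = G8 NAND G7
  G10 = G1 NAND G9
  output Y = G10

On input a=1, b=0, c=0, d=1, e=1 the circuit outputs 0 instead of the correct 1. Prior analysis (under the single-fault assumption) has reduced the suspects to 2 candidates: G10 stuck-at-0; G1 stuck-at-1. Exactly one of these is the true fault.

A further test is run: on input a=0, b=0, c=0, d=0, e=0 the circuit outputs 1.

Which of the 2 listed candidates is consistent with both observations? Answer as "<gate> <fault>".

G1 stuck-at-1

Evaluate each candidate on input a=0, b=0, c=0, d=0, e=0:
  G10 stuck-at-0: G1=0, G2=0, G3=0, G4=0, G5=0, G6=1, G7=1, G8=1, G9=0, G10=0 [stuck-at-0] → 0 — eliminated
  G1 stuck-at-1: G1=1 [stuck-at-1], G2=0, G3=0, G4=0, G5=1, G6=0, G7=1, G8=1, G9=0, G10=1 → 1 — matches
Only G1 stuck-at-1 reproduces the observed 1.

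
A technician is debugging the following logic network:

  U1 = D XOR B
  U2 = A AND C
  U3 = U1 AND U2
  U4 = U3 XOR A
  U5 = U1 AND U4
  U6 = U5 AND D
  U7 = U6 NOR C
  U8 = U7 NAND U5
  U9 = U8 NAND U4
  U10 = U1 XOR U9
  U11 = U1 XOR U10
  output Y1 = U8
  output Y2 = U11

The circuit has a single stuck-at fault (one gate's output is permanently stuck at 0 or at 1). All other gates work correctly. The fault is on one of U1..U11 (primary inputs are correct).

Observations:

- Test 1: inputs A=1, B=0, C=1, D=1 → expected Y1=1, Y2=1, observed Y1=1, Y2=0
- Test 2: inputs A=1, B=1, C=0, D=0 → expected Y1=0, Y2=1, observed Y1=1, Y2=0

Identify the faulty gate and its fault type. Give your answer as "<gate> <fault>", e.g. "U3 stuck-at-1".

U1 stuck-at-0

Fault-free values for test 1 (A=1, B=0, C=1, D=1): U1=1, U2=1, U3=1, U4=0, U5=0, U6=0, U7=0, U8=1, U9=1, U10=0, U11=1, giving Y1=1, Y2=1. Observed Y1=1, Y2=0.
Test 1: faults giving observed Y1=1, Y2=0 are {U1 stuck-at-0, U2 stuck-at-0, U3 stuck-at-0, U4 stuck-at-1, U9 stuck-at-0, U10 stuck-at-1, U11 stuck-at-0}.
Test 2 (A=1, B=1, C=0, D=0): fault-free U1=1, U2=0, U3=0, U4=1, U5=1, U6=0, U7=1, U8=0, U9=1, U10=0, U11=1 → Y1=0, Y2=1; observed Y1=1, Y2=0. Eliminates U2 stuck-at-0, U3 stuck-at-0, U4 stuck-at-1, U9 stuck-at-0, U10 stuck-at-1, U11 stuck-at-0.
Only U1 stuck-at-0 is consistent with every test.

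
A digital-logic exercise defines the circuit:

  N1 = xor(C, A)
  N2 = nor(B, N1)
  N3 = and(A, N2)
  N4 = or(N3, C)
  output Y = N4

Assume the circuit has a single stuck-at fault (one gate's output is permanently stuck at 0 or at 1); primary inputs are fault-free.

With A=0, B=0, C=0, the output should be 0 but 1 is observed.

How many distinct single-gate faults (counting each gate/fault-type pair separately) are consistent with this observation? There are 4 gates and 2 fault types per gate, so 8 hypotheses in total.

Fault-free: N1=0, N2=1, N3=0, N4=0 → 0. Observed 1.
  N1 stuck-at-0: output 0 ✗
  N1 stuck-at-1: output 0 ✗
  N2 stuck-at-0: output 0 ✗
  N2 stuck-at-1: output 0 ✗
  N3 stuck-at-0: output 0 ✗
  N3 stuck-at-1: output 1 ✓
  N4 stuck-at-0: output 0 ✗
  N4 stuck-at-1: output 1 ✓
Consistent faults: {N3 stuck-at-1, N4 stuck-at-1} — 2 in all.

2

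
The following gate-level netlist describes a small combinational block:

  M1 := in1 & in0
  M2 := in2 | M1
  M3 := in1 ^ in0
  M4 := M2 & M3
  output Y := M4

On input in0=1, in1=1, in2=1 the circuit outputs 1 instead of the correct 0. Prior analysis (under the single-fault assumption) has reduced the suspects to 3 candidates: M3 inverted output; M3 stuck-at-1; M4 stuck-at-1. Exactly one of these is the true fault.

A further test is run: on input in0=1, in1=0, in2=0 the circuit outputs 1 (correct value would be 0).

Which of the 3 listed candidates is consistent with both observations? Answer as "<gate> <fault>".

Evaluate each candidate on input in0=1, in1=0, in2=0:
  M3 inverted output: M1=0, M2=0, M3=0 [inverted output], M4=0 → 0 — eliminated
  M3 stuck-at-1: M1=0, M2=0, M3=1 [stuck-at-1], M4=0 → 0 — eliminated
  M4 stuck-at-1: M1=0, M2=0, M3=1, M4=1 [stuck-at-1] → 1 — matches
Only M4 stuck-at-1 reproduces the observed 1.

M4 stuck-at-1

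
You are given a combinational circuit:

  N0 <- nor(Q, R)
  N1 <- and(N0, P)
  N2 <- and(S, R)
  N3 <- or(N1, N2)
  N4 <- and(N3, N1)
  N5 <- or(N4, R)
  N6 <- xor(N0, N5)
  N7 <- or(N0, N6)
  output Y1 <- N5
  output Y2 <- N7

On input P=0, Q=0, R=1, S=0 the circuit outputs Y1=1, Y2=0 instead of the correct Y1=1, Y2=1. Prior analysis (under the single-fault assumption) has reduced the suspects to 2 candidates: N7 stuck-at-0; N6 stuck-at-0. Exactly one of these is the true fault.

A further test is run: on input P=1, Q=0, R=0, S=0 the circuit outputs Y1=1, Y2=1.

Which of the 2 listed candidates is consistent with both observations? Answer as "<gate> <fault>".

N6 stuck-at-0

Evaluate each candidate on input P=1, Q=0, R=0, S=0:
  N7 stuck-at-0: N0=1, N1=1, N2=0, N3=1, N4=1, N5=1, N6=0, N7=0 [stuck-at-0] → Y1=1, Y2=0 — eliminated
  N6 stuck-at-0: N0=1, N1=1, N2=0, N3=1, N4=1, N5=1, N6=0 [stuck-at-0], N7=1 → Y1=1, Y2=1 — matches
Only N6 stuck-at-0 reproduces the observed Y1=1, Y2=1.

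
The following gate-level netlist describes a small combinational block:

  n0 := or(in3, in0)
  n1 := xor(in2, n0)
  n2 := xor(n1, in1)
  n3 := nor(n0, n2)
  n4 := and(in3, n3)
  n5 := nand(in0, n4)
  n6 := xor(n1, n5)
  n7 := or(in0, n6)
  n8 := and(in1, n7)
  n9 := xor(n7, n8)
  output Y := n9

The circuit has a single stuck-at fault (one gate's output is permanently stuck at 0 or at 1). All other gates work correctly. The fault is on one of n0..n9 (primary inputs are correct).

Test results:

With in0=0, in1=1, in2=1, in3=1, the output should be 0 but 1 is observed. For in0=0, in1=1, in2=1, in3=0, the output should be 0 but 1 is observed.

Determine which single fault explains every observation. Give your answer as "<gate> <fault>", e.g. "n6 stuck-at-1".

Fault-free values for test 1 (in0=0, in1=1, in2=1, in3=1): n0=1, n1=0, n2=1, n3=0, n4=0, n5=1, n6=1, n7=1, n8=1, n9=0, giving Y=0. Observed 1.
Test 1: faults giving observed 1 are {n8 stuck-at-0, n9 stuck-at-1}.
Test 2 (in0=0, in1=1, in2=1, in3=0): fault-free n0=0, n1=1, n2=0, n3=1, n4=0, n5=1, n6=0, n7=0, n8=0, n9=0 → 0; observed 1. Eliminates n8 stuck-at-0.
Only n9 stuck-at-1 is consistent with every test.

n9 stuck-at-1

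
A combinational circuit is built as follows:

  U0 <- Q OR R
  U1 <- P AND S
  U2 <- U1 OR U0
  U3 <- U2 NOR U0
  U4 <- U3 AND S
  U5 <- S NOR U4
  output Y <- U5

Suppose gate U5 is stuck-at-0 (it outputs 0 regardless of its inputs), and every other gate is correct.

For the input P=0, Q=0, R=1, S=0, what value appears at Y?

0

Propagate with U5 forced: U0=1, U1=0, U2=1, U3=0, U4=0, U5=0 [stuck-at-0].
So Y = 0. (Without the fault it would be 1.)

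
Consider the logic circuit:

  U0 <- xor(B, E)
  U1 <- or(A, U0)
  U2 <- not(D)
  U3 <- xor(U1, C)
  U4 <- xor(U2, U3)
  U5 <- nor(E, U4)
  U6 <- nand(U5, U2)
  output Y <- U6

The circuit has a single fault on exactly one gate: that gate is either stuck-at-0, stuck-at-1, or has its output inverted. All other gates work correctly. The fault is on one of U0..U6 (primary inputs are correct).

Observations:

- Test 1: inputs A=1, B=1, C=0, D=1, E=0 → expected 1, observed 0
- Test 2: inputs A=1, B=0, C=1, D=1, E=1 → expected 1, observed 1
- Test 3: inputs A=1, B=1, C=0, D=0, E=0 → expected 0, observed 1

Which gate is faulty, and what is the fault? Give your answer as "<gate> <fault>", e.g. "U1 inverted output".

U2 inverted output

Fault-free values for test 1 (A=1, B=1, C=0, D=1, E=0): U0=1, U1=1, U2=0, U3=1, U4=1, U5=0, U6=1, giving Y=1. Observed 0.
Test 1: faults giving observed 0 are {U2 stuck-at-1, U2 inverted output, U6 stuck-at-0, U6 inverted output}.
Test 2 (A=1, B=0, C=1, D=1, E=1): fault-free U0=1, U1=1, U2=0, U3=0, U4=0, U5=0, U6=1 → 1; observed 1. Eliminates U6 stuck-at-0, U6 inverted output.
Test 3 (A=1, B=1, C=0, D=0, E=0): fault-free U0=1, U1=1, U2=1, U3=1, U4=0, U5=1, U6=0 → 0; observed 1. Eliminates U2 stuck-at-1.
Only U2 inverted output is consistent with every test.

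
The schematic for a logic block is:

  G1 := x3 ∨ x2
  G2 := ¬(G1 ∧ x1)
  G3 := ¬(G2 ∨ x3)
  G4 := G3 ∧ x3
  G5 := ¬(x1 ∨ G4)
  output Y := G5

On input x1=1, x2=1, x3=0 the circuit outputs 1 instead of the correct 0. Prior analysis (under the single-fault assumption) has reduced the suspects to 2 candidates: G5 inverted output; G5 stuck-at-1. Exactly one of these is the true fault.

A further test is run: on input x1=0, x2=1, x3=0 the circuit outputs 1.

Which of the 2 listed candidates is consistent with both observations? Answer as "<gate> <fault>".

G5 stuck-at-1

Evaluate each candidate on input x1=0, x2=1, x3=0:
  G5 inverted output: G1=1, G2=1, G3=0, G4=0, G5=0 [inverted output] → 0 — eliminated
  G5 stuck-at-1: G1=1, G2=1, G3=0, G4=0, G5=1 [stuck-at-1] → 1 — matches
Only G5 stuck-at-1 reproduces the observed 1.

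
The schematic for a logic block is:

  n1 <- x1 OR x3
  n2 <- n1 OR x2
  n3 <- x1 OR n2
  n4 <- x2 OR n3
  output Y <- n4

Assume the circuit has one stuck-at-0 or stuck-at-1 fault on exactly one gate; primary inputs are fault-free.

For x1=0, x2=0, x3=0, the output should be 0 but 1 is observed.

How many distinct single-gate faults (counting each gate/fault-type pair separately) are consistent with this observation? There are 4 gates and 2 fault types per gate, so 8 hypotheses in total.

Fault-free: n1=0, n2=0, n3=0, n4=0 → 0. Observed 1.
  n1 stuck-at-0: output 0 ✗
  n1 stuck-at-1: output 1 ✓
  n2 stuck-at-0: output 0 ✗
  n2 stuck-at-1: output 1 ✓
  n3 stuck-at-0: output 0 ✗
  n3 stuck-at-1: output 1 ✓
  n4 stuck-at-0: output 0 ✗
  n4 stuck-at-1: output 1 ✓
Consistent faults: {n1 stuck-at-1, n2 stuck-at-1, n3 stuck-at-1, n4 stuck-at-1} — 4 in all.

4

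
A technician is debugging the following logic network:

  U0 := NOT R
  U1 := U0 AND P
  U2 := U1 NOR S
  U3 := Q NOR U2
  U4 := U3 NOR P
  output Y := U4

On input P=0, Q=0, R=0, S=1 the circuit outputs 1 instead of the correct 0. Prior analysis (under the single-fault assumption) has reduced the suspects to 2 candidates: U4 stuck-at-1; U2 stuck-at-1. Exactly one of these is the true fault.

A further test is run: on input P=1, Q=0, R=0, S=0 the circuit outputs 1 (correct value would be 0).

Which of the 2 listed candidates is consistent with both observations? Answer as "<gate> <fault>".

Evaluate each candidate on input P=1, Q=0, R=0, S=0:
  U4 stuck-at-1: U0=1, U1=1, U2=0, U3=1, U4=1 [stuck-at-1] → 1 — matches
  U2 stuck-at-1: U0=1, U1=1, U2=1 [stuck-at-1], U3=0, U4=0 → 0 — eliminated
Only U4 stuck-at-1 reproduces the observed 1.

U4 stuck-at-1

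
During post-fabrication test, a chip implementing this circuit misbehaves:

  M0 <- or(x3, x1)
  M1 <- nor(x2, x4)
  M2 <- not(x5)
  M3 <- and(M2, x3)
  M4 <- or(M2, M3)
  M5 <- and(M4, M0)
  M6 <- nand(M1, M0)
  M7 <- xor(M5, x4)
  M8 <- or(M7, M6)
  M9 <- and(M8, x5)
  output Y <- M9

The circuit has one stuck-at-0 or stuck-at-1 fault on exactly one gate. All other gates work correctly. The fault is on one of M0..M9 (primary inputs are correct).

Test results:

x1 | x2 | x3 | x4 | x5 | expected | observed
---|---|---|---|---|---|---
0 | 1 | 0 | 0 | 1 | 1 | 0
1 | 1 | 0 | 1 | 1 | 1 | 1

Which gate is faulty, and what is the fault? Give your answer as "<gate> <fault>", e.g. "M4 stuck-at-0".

M6 stuck-at-0

Fault-free values for test 1 (x1=0, x2=1, x3=0, x4=0, x5=1): M0=0, M1=0, M2=0, M3=0, M4=0, M5=0, M6=1, M7=0, M8=1, M9=1, giving Y=1. Observed 0.
Test 1: faults giving observed 0 are {M6 stuck-at-0, M8 stuck-at-0, M9 stuck-at-0}.
Test 2 (x1=1, x2=1, x3=0, x4=1, x5=1): fault-free M0=1, M1=0, M2=0, M3=0, M4=0, M5=0, M6=1, M7=1, M8=1, M9=1 → 1; observed 1. Eliminates M8 stuck-at-0, M9 stuck-at-0.
Only M6 stuck-at-0 is consistent with every test.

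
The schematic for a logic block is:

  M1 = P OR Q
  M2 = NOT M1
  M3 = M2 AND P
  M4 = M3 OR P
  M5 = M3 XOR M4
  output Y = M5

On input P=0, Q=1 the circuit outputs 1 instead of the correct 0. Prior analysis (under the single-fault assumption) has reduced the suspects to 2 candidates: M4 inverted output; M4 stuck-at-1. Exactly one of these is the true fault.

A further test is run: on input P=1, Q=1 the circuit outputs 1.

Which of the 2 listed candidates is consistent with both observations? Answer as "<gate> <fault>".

M4 stuck-at-1

Evaluate each candidate on input P=1, Q=1:
  M4 inverted output: M1=1, M2=0, M3=0, M4=0 [inverted output], M5=0 → 0 — eliminated
  M4 stuck-at-1: M1=1, M2=0, M3=0, M4=1 [stuck-at-1], M5=1 → 1 — matches
Only M4 stuck-at-1 reproduces the observed 1.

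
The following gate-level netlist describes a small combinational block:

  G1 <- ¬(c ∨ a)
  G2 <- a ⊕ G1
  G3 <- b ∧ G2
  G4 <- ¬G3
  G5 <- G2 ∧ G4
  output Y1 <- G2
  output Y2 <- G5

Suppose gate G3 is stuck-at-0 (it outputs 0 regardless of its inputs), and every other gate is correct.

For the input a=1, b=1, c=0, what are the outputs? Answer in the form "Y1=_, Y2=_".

Y1=1, Y2=1

Propagate with G3 forced: G1=0, G2=1, G3=0 [stuck-at-0], G4=1, G5=1.
So the outputs are Y1=1, Y2=1. (Without the fault they would be Y1=1, Y2=0.)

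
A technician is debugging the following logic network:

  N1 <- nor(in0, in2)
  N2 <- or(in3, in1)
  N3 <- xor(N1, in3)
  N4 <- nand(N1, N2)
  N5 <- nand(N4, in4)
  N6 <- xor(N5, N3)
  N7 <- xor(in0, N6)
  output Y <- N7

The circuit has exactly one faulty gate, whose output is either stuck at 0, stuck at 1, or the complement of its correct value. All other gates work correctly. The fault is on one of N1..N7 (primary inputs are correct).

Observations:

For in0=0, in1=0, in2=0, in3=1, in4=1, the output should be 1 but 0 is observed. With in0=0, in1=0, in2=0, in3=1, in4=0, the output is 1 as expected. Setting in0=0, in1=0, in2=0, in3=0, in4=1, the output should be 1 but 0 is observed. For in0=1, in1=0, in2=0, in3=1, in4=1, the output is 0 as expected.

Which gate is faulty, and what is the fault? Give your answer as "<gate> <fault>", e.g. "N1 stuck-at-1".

N2 inverted output

Fault-free values for test 1 (in0=0, in1=0, in2=0, in3=1, in4=1): N1=1, N2=1, N3=0, N4=0, N5=1, N6=1, N7=1, giving Y=1. Observed 0.
Test 1: faults giving observed 0 are {N2 stuck-at-0, N2 inverted output, N3 stuck-at-1, N3 inverted output, N4 stuck-at-1, N4 inverted output, N5 stuck-at-0, N5 inverted output, N6 stuck-at-0, N6 inverted output, N7 stuck-at-0, N7 inverted output}.
Test 2 (in0=0, in1=0, in2=0, in3=1, in4=0): fault-free N1=1, N2=1, N3=0, N4=0, N5=1, N6=1, N7=1 → 1; observed 1. Eliminates N3 stuck-at-1, N3 inverted output, N5 stuck-at-0, N5 inverted output, N6 stuck-at-0, N6 inverted output, N7 stuck-at-0, N7 inverted output.
Test 3 (in0=0, in1=0, in2=0, in3=0, in4=1): fault-free N1=1, N2=0, N3=1, N4=1, N5=0, N6=1, N7=1 → 1; observed 0. Eliminates N2 stuck-at-0, N4 stuck-at-1.
Test 4 (in0=1, in1=0, in2=0, in3=1, in4=1): fault-free N1=0, N2=1, N3=1, N4=1, N5=0, N6=1, N7=0 → 0; observed 0. Eliminates N4 inverted output.
Only N2 inverted output is consistent with every test.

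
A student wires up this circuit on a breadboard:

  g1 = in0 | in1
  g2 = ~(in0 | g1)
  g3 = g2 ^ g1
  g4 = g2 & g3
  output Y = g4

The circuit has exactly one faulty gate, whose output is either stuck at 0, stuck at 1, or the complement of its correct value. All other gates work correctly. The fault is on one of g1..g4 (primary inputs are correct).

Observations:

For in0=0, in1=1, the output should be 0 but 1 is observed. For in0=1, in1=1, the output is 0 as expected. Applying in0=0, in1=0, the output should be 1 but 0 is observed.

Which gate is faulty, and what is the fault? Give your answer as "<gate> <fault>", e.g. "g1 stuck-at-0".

Fault-free values for test 1 (in0=0, in1=1): g1=1, g2=0, g3=1, g4=0, giving Y=0. Observed 1.
Test 1: faults giving observed 1 are {g1 stuck-at-0, g1 inverted output, g4 stuck-at-1, g4 inverted output}.
Test 2 (in0=1, in1=1): fault-free g1=1, g2=0, g3=1, g4=0 → 0; observed 0. Eliminates g4 stuck-at-1, g4 inverted output.
Test 3 (in0=0, in1=0): fault-free g1=0, g2=1, g3=1, g4=1 → 1; observed 0. Eliminates g1 stuck-at-0.
Only g1 inverted output is consistent with every test.

g1 inverted output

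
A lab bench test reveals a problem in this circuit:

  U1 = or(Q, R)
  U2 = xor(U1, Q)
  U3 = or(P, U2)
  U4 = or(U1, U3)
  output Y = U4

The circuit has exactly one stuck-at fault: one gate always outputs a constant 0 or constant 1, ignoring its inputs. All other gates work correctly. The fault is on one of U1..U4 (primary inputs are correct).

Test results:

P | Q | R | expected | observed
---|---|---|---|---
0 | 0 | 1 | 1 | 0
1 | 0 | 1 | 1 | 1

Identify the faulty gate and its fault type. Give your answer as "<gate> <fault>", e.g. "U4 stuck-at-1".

Fault-free values for test 1 (P=0, Q=0, R=1): U1=1, U2=1, U3=1, U4=1, giving Y=1. Observed 0.
Test 1: faults giving observed 0 are {U1 stuck-at-0, U4 stuck-at-0}.
Test 2 (P=1, Q=0, R=1): fault-free U1=1, U2=1, U3=1, U4=1 → 1; observed 1. Eliminates U4 stuck-at-0.
Only U1 stuck-at-0 is consistent with every test.

U1 stuck-at-0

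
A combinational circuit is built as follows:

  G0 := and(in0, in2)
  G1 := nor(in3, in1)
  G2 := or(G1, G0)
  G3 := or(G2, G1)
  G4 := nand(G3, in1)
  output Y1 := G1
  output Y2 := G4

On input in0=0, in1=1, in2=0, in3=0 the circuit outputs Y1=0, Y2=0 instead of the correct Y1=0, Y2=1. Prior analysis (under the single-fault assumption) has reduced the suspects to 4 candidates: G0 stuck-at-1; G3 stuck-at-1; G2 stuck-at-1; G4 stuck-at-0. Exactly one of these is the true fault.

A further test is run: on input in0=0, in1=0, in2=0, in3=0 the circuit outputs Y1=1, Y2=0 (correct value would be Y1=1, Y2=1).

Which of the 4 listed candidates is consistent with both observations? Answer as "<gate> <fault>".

G4 stuck-at-0

Evaluate each candidate on input in0=0, in1=0, in2=0, in3=0:
  G0 stuck-at-1: G0=1 [stuck-at-1], G1=1, G2=1, G3=1, G4=1 → Y1=1, Y2=1 — eliminated
  G3 stuck-at-1: G0=0, G1=1, G2=1, G3=1 [stuck-at-1], G4=1 → Y1=1, Y2=1 — eliminated
  G2 stuck-at-1: G0=0, G1=1, G2=1 [stuck-at-1], G3=1, G4=1 → Y1=1, Y2=1 — eliminated
  G4 stuck-at-0: G0=0, G1=1, G2=1, G3=1, G4=0 [stuck-at-0] → Y1=1, Y2=0 — matches
Only G4 stuck-at-0 reproduces the observed Y1=1, Y2=0.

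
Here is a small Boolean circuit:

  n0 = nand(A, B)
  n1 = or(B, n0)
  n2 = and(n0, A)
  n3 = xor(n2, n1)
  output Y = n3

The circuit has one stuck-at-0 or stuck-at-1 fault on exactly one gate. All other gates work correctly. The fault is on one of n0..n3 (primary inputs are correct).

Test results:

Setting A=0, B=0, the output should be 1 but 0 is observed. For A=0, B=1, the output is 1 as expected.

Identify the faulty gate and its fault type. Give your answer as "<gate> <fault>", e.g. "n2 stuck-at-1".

n0 stuck-at-0

Fault-free values for test 1 (A=0, B=0): n0=1, n1=1, n2=0, n3=1, giving Y=1. Observed 0.
Test 1: faults giving observed 0 are {n0 stuck-at-0, n1 stuck-at-0, n2 stuck-at-1, n3 stuck-at-0}.
Test 2 (A=0, B=1): fault-free n0=1, n1=1, n2=0, n3=1 → 1; observed 1. Eliminates n1 stuck-at-0, n2 stuck-at-1, n3 stuck-at-0.
Only n0 stuck-at-0 is consistent with every test.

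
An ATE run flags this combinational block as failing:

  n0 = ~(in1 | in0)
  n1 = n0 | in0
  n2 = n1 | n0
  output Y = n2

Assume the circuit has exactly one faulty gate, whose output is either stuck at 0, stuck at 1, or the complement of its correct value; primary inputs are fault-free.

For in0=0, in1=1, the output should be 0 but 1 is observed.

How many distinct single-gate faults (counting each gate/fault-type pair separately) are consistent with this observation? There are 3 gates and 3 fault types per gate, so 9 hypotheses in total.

6

Fault-free: n0=0, n1=0, n2=0 → 0. Observed 1.
  n0 stuck-at-0: output 0 ✗
  n0 stuck-at-1: output 1 ✓
  n0 inverted output: output 1 ✓
  n1 stuck-at-0: output 0 ✗
  n1 stuck-at-1: output 1 ✓
  n1 inverted output: output 1 ✓
  n2 stuck-at-0: output 0 ✗
  n2 stuck-at-1: output 1 ✓
  n2 inverted output: output 1 ✓
Consistent faults: {n0 stuck-at-1, n0 inverted output, n1 stuck-at-1, n1 inverted output, n2 stuck-at-1, n2 inverted output} — 6 in all.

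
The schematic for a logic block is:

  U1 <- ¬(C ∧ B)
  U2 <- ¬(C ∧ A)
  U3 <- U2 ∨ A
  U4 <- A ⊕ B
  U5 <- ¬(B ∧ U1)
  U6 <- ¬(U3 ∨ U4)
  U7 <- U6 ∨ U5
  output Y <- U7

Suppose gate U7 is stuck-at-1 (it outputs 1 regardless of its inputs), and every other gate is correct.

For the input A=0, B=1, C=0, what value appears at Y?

Propagate with U7 forced: U1=1, U2=1, U3=1, U4=1, U5=0, U6=0, U7=1 [stuck-at-1].
So Y = 1. (Without the fault it would be 0.)

1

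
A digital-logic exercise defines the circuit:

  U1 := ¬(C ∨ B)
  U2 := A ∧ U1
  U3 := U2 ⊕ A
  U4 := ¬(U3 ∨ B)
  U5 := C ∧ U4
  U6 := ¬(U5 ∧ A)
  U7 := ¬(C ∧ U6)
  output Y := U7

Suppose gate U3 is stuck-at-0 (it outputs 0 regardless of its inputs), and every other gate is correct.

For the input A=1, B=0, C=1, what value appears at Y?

Propagate with U3 forced: U1=0, U2=0, U3=0 [stuck-at-0], U4=1, U5=1, U6=0, U7=1.
So Y = 1. (Without the fault it would be 0.)

1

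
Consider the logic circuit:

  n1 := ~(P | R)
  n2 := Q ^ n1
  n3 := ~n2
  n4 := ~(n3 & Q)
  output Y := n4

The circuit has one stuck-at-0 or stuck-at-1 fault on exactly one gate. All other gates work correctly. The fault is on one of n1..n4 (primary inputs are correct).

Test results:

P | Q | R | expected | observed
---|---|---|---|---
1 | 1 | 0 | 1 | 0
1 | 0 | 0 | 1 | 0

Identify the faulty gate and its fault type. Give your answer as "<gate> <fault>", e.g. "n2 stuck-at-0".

Fault-free values for test 1 (P=1, Q=1, R=0): n1=0, n2=1, n3=0, n4=1, giving Y=1. Observed 0.
Test 1: faults giving observed 0 are {n1 stuck-at-1, n2 stuck-at-0, n3 stuck-at-1, n4 stuck-at-0}.
Test 2 (P=1, Q=0, R=0): fault-free n1=0, n2=0, n3=1, n4=1 → 1; observed 0. Eliminates n1 stuck-at-1, n2 stuck-at-0, n3 stuck-at-1.
Only n4 stuck-at-0 is consistent with every test.

n4 stuck-at-0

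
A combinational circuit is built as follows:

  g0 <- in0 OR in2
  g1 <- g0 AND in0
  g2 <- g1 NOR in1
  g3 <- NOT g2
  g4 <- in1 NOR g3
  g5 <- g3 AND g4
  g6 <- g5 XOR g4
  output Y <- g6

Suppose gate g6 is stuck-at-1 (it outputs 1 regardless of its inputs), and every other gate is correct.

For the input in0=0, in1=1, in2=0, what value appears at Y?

1

Propagate with g6 forced: g0=0, g1=0, g2=0, g3=1, g4=0, g5=0, g6=1 [stuck-at-1].
So Y = 1. (Without the fault it would be 0.)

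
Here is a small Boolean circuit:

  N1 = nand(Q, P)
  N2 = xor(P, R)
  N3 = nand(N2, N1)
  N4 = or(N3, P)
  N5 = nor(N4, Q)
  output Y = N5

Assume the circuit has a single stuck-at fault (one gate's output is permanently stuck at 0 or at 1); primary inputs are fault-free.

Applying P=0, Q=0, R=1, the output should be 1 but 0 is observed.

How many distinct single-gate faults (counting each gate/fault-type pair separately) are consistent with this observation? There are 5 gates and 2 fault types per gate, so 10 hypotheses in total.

Fault-free: N1=1, N2=1, N3=0, N4=0, N5=1 → 1. Observed 0.
  N1 stuck-at-0: output 0 ✓
  N1 stuck-at-1: output 1 ✗
  N2 stuck-at-0: output 0 ✓
  N2 stuck-at-1: output 1 ✗
  N3 stuck-at-0: output 1 ✗
  N3 stuck-at-1: output 0 ✓
  N4 stuck-at-0: output 1 ✗
  N4 stuck-at-1: output 0 ✓
  N5 stuck-at-0: output 0 ✓
  N5 stuck-at-1: output 1 ✗
Consistent faults: {N1 stuck-at-0, N2 stuck-at-0, N3 stuck-at-1, N4 stuck-at-1, N5 stuck-at-0} — 5 in all.

5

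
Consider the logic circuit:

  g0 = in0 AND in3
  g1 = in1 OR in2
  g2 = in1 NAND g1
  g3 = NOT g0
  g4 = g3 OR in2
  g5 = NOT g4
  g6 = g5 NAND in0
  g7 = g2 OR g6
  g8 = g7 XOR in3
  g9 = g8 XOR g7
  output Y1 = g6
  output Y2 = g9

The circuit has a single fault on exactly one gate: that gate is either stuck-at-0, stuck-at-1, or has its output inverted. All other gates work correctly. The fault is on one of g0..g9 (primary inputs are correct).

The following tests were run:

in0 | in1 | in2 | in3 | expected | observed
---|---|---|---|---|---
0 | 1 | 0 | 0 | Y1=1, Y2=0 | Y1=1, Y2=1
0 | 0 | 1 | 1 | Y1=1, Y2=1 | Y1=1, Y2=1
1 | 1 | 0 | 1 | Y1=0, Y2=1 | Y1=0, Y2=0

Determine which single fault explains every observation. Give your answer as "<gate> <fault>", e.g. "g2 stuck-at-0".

g8 stuck-at-0

Fault-free values for test 1 (in0=0, in1=1, in2=0, in3=0): g0=0, g1=1, g2=0, g3=1, g4=1, g5=0, g6=1, g7=1, g8=1, g9=0, giving Y1=1, Y2=0. Observed Y1=1, Y2=1.
Test 1: faults giving observed Y1=1, Y2=1 are {g8 stuck-at-0, g8 inverted output, g9 stuck-at-1, g9 inverted output}.
Test 2 (in0=0, in1=0, in2=1, in3=1): fault-free g0=0, g1=1, g2=1, g3=1, g4=1, g5=0, g6=1, g7=1, g8=0, g9=1 → Y1=1, Y2=1; observed Y1=1, Y2=1. Eliminates g8 inverted output, g9 inverted output.
Test 3 (in0=1, in1=1, in2=0, in3=1): fault-free g0=1, g1=1, g2=0, g3=0, g4=0, g5=1, g6=0, g7=0, g8=1, g9=1 → Y1=0, Y2=1; observed Y1=0, Y2=0. Eliminates g9 stuck-at-1.
Only g8 stuck-at-0 is consistent with every test.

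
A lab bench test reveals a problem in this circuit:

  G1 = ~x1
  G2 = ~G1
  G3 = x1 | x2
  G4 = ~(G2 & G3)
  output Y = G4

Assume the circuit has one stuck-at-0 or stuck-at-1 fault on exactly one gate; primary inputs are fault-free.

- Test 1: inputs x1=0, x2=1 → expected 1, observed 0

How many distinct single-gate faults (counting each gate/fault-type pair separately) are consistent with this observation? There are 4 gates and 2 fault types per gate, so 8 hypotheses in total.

3

Fault-free: G1=1, G2=0, G3=1, G4=1 → 1. Observed 0.
  G1 stuck-at-0: output 0 ✓
  G1 stuck-at-1: output 1 ✗
  G2 stuck-at-0: output 1 ✗
  G2 stuck-at-1: output 0 ✓
  G3 stuck-at-0: output 1 ✗
  G3 stuck-at-1: output 1 ✗
  G4 stuck-at-0: output 0 ✓
  G4 stuck-at-1: output 1 ✗
Consistent faults: {G1 stuck-at-0, G2 stuck-at-1, G4 stuck-at-0} — 3 in all.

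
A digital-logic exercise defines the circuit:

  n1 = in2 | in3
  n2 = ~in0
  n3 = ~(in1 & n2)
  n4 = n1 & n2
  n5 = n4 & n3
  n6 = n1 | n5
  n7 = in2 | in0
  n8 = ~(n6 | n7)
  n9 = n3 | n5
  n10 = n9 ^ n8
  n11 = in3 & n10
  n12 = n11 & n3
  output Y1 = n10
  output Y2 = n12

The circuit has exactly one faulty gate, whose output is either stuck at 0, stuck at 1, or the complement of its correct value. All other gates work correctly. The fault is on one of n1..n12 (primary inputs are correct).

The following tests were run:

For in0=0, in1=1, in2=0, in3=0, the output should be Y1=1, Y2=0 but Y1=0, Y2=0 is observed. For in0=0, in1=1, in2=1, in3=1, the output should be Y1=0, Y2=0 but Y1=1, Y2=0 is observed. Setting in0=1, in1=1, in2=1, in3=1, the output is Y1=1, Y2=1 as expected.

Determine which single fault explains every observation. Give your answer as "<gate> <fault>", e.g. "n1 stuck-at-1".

n9 stuck-at-1

Fault-free values for test 1 (in0=0, in1=1, in2=0, in3=0): n1=0, n2=1, n3=0, n4=0, n5=0, n6=0, n7=0, n8=1, n9=0, n10=1, n11=0, n12=0, giving Y1=1, Y2=0. Observed Y1=0, Y2=0.
Test 1: faults giving observed Y1=0, Y2=0 are {n1 stuck-at-1, n1 inverted output, n2 stuck-at-0, n2 inverted output, n3 stuck-at-1, n3 inverted output, n6 stuck-at-1, n6 inverted output, n7 stuck-at-1, n7 inverted output, n8 stuck-at-0, n8 inverted output, n9 stuck-at-1, n9 inverted output, n10 stuck-at-0, n10 inverted output}.
Test 2 (in0=0, in1=1, in2=1, in3=1): fault-free n1=1, n2=1, n3=0, n4=1, n5=0, n6=1, n7=1, n8=0, n9=0, n10=0, n11=0, n12=0 → Y1=0, Y2=0; observed Y1=1, Y2=0. Eliminates n1 stuck-at-1, n1 inverted output, n2 stuck-at-0, n2 inverted output, n3 stuck-at-1, n3 inverted output, n6 stuck-at-1, n6 inverted output, n7 stuck-at-1, n7 inverted output, n8 stuck-at-0, n10 stuck-at-0.
Test 3 (in0=1, in1=1, in2=1, in3=1): fault-free n1=1, n2=0, n3=1, n4=0, n5=0, n6=1, n7=1, n8=0, n9=1, n10=1, n11=1, n12=1 → Y1=1, Y2=1; observed Y1=1, Y2=1. Eliminates n8 inverted output, n9 inverted output, n10 inverted output.
Only n9 stuck-at-1 is consistent with every test.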